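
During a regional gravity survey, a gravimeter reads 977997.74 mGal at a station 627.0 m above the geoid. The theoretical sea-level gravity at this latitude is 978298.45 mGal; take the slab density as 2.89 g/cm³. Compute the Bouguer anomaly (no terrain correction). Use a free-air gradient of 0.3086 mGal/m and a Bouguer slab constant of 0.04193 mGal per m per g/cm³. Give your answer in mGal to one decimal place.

-183.2

Free-air correction = 0.3086 × 627.0 = 193.49 mGal
Free-air anomaly = 977997.74 − 978298.45 + (193.49) = -107.22 mGal
Bouguer slab correction = 0.04193 × 2.89 × 627.0 = 75.98 mGal
Simple Bouguer anomaly = -107.22 − (75.98) = -183.20 mGal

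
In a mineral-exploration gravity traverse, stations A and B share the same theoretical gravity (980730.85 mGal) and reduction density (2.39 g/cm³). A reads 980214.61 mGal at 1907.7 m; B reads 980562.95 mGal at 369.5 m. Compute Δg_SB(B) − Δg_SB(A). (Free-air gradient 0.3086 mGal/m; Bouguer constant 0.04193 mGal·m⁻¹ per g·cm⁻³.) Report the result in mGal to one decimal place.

27.8

Δg_SB(A) = 980214.61 − 980730.85 + 0.3086×1907.7 − 0.04193×2.39×1907.7 = -118.70 mGal
Δg_SB(B) = 980562.95 − 980730.85 + 0.3086×369.5 − 0.04193×2.39×369.5 = -90.90 mGal
Difference = -90.90 − (-118.70) = 27.80 mGal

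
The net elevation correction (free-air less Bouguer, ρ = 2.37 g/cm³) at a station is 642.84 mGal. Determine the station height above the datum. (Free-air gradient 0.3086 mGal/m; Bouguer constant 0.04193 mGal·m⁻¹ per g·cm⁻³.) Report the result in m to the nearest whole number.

Combined gradient = 0.3086 − 0.04193 × 2.37 = 0.2092259 mGal/m
h = 642.84 / 0.2092259 = 3072.47 m

3072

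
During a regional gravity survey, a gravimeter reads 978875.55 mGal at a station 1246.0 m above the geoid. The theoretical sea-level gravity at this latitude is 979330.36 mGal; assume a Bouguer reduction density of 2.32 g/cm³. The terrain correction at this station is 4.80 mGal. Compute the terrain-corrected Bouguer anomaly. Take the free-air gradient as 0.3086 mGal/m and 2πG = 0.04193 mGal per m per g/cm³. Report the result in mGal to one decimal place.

Free-air correction = 0.3086 × 1246.0 = 384.52 mGal
Free-air anomaly = 978875.55 − 979330.36 + (384.52) = -70.29 mGal
Bouguer slab correction = 0.04193 × 2.32 × 1246.0 = 121.21 mGal
Simple Bouguer anomaly = -70.29 − (121.21) = -191.50 mGal
Complete Bouguer anomaly = -191.50 + 4.80 = -186.70 mGal

-186.7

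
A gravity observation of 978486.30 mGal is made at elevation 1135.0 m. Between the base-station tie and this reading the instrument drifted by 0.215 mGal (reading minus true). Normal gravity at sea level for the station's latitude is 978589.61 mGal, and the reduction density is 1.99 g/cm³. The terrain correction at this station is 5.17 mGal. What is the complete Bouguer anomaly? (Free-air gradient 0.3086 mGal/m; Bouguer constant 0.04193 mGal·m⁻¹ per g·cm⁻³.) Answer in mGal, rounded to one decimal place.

Drift-corrected reading = 978486.30 − (0.215) = 978486.085 mGal
Free-air correction = 0.3086 × 1135.0 = 350.26 mGal
Free-air anomaly = 978486.085 − 978589.61 + (350.26) = 246.735 mGal
Bouguer slab correction = 0.04193 × 1.99 × 1135.0 = 94.71 mGal
Simple Bouguer anomaly = 246.735 − (94.71) = 152.025 mGal
Complete Bouguer anomaly = 152.025 + 5.17 = 157.195 mGal

157.2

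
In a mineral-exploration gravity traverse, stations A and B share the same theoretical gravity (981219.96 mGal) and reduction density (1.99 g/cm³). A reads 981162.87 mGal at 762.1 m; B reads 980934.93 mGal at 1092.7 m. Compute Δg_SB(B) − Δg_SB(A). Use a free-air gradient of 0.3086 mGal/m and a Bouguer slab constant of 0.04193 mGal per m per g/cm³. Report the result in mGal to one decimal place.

-153.5

Δg_SB(A) = 981162.87 − 981219.96 + 0.3086×762.1 − 0.04193×1.99×762.1 = 114.50 mGal
Δg_SB(B) = 980934.93 − 981219.96 + 0.3086×1092.7 − 0.04193×1.99×1092.7 = -39.00 mGal
Difference = -39.00 − (114.50) = -153.50 mGal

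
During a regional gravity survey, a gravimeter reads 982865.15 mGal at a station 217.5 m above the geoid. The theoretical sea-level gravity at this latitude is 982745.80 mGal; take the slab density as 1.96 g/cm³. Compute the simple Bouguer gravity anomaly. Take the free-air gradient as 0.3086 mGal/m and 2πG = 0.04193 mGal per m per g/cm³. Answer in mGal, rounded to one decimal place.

168.6

Free-air correction = 0.3086 × 217.5 = 67.12 mGal
Free-air anomaly = 982865.15 − 982745.80 + (67.12) = 186.47 mGal
Bouguer slab correction = 0.04193 × 1.96 × 217.5 = 17.87 mGal
Simple Bouguer anomaly = 186.47 − (17.87) = 168.60 mGal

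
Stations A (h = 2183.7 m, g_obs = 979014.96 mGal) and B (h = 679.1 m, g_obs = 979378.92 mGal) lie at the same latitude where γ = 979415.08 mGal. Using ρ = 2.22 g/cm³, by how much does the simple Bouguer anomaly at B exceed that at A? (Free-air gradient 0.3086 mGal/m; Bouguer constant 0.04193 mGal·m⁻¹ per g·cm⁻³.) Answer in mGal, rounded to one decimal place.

39.7

Δg_SB(A) = 979014.96 − 979415.08 + 0.3086×2183.7 − 0.04193×2.22×2183.7 = 70.50 mGal
Δg_SB(B) = 979378.92 − 979415.08 + 0.3086×679.1 − 0.04193×2.22×679.1 = 110.20 mGal
Difference = 110.20 − (70.50) = 39.70 mGal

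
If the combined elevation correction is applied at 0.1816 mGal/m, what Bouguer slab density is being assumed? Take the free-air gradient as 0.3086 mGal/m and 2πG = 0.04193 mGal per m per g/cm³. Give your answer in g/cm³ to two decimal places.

3.03

0.1816 = 0.3086 − 0.04193 × ρ
ρ = (0.3086 − 0.1816) / 0.04193 = 3.03 g/cm³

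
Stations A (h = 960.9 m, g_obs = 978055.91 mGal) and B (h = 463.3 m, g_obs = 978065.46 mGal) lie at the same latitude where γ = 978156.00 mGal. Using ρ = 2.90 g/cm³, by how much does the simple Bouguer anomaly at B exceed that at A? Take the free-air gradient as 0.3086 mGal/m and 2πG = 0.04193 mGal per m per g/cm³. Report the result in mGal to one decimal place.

-83.5

Δg_SB(A) = 978055.91 − 978156.00 + 0.3086×960.9 − 0.04193×2.90×960.9 = 79.60 mGal
Δg_SB(B) = 978065.46 − 978156.00 + 0.3086×463.3 − 0.04193×2.90×463.3 = -3.90 mGal
Difference = -3.90 − (79.60) = -83.50 mGal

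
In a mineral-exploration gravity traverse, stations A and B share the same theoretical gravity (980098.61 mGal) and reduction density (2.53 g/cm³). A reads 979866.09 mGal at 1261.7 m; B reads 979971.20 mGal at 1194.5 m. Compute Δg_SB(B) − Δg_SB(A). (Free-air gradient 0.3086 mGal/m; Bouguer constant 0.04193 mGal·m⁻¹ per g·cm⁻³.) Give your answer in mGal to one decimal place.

91.5

Δg_SB(A) = 979866.09 − 980098.61 + 0.3086×1261.7 − 0.04193×2.53×1261.7 = 23.00 mGal
Δg_SB(B) = 979971.20 − 980098.61 + 0.3086×1194.5 − 0.04193×2.53×1194.5 = 114.50 mGal
Difference = 114.50 − (23.00) = 91.50 mGal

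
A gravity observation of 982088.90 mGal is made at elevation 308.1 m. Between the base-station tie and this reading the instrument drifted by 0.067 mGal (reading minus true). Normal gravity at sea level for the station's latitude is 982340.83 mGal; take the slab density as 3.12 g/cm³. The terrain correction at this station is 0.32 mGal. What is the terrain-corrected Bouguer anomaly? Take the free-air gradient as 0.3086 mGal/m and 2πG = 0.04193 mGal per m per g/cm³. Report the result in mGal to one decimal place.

-196.9

Drift-corrected reading = 982088.90 − (0.067) = 982088.833 mGal
Free-air correction = 0.3086 × 308.1 = 95.08 mGal
Free-air anomaly = 982088.833 − 982340.83 + (95.08) = -156.917 mGal
Bouguer slab correction = 0.04193 × 3.12 × 308.1 = 40.31 mGal
Simple Bouguer anomaly = -156.917 − (40.31) = -197.227 mGal
Complete Bouguer anomaly = -197.227 + 0.32 = -196.907 mGal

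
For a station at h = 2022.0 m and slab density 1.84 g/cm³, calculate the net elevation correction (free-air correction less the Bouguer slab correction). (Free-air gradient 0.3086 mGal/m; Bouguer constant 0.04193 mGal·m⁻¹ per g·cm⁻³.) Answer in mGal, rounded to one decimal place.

Combined gradient = 0.3086 − 0.04193 × 1.84 = 0.2314488 mGal/m
Combined elevation correction = 0.2314488 × 2022.0 = 468.0 mGal

468.0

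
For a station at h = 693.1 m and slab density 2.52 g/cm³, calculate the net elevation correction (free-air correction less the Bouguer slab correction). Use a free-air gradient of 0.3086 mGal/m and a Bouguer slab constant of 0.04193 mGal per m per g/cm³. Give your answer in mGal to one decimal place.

140.7

Combined gradient = 0.3086 − 0.04193 × 2.52 = 0.2029364 mGal/m
Combined elevation correction = 0.2029364 × 693.1 = 140.7 mGal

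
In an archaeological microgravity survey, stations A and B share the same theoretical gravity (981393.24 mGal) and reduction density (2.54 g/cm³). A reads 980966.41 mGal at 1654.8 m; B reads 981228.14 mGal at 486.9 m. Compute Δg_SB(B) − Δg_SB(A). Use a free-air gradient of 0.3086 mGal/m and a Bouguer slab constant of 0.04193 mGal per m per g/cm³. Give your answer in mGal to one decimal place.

25.7

Δg_SB(A) = 980966.41 − 981393.24 + 0.3086×1654.8 − 0.04193×2.54×1654.8 = -92.40 mGal
Δg_SB(B) = 981228.14 − 981393.24 + 0.3086×486.9 − 0.04193×2.54×486.9 = -66.70 mGal
Difference = -66.70 − (-92.40) = 25.70 mGal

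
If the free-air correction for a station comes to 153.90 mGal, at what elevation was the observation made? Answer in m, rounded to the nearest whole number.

h = 153.90 / 0.3086 = 498.70 m

499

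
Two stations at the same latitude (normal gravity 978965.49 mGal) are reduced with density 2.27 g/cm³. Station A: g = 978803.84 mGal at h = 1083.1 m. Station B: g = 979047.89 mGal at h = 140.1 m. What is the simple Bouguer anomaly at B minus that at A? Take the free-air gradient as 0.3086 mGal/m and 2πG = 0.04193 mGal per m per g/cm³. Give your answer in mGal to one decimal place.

42.8

Δg_SB(A) = 978803.84 − 978965.49 + 0.3086×1083.1 − 0.04193×2.27×1083.1 = 69.50 mGal
Δg_SB(B) = 979047.89 − 978965.49 + 0.3086×140.1 − 0.04193×2.27×140.1 = 112.30 mGal
Difference = 112.30 − (69.50) = 42.80 mGal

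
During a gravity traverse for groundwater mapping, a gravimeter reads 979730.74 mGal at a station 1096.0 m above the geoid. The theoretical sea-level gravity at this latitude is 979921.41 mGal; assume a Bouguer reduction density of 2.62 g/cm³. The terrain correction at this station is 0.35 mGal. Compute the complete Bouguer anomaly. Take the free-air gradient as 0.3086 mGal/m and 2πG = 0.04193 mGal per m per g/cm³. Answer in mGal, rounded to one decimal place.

27.5

Free-air correction = 0.3086 × 1096.0 = 338.23 mGal
Free-air anomaly = 979730.74 − 979921.41 + (338.23) = 147.56 mGal
Bouguer slab correction = 0.04193 × 2.62 × 1096.0 = 120.40 mGal
Simple Bouguer anomaly = 147.56 − (120.40) = 27.16 mGal
Complete Bouguer anomaly = 27.16 + 0.35 = 27.51 mGal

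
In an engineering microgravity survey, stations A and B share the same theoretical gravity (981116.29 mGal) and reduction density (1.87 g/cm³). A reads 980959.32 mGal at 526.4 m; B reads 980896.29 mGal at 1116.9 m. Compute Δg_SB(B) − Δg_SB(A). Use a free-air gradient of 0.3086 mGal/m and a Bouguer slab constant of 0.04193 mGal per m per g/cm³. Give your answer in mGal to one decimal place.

Δg_SB(A) = 980959.32 − 981116.29 + 0.3086×526.4 − 0.04193×1.87×526.4 = -35.80 mGal
Δg_SB(B) = 980896.29 − 981116.29 + 0.3086×1116.9 − 0.04193×1.87×1116.9 = 37.10 mGal
Difference = 37.10 − (-35.80) = 72.90 mGal

72.9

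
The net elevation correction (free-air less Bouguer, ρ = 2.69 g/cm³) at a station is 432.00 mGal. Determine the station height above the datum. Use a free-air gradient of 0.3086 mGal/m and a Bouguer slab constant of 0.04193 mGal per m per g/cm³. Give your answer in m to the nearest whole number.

Combined gradient = 0.3086 − 0.04193 × 2.69 = 0.1958083 mGal/m
h = 432.00 / 0.1958083 = 2206.24 m

2206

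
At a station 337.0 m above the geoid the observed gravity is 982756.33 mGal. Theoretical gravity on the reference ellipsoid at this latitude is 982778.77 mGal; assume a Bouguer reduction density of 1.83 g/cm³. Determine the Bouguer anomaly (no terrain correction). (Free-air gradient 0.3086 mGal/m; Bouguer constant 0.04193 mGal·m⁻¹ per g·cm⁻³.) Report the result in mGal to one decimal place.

55.7

Free-air correction = 0.3086 × 337.0 = 104.00 mGal
Free-air anomaly = 982756.33 − 982778.77 + (104.00) = 81.56 mGal
Bouguer slab correction = 0.04193 × 1.83 × 337.0 = 25.86 mGal
Simple Bouguer anomaly = 81.56 − (25.86) = 55.70 mGal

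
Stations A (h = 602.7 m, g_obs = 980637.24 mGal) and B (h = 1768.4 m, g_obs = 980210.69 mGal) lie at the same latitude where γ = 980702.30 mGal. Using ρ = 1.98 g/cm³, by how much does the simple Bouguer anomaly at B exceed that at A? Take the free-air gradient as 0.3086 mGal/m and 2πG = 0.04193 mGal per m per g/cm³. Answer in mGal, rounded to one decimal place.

Δg_SB(A) = 980637.24 − 980702.30 + 0.3086×602.7 − 0.04193×1.98×602.7 = 70.90 mGal
Δg_SB(B) = 980210.69 − 980702.30 + 0.3086×1768.4 − 0.04193×1.98×1768.4 = -92.70 mGal
Difference = -92.70 − (70.90) = -163.60 mGal

-163.6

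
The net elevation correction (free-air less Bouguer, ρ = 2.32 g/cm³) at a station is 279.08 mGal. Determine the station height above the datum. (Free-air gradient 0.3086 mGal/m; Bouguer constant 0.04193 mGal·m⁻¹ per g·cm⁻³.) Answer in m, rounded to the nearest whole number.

1321

Combined gradient = 0.3086 − 0.04193 × 2.32 = 0.2113224 mGal/m
h = 279.08 / 0.2113224 = 1320.64 m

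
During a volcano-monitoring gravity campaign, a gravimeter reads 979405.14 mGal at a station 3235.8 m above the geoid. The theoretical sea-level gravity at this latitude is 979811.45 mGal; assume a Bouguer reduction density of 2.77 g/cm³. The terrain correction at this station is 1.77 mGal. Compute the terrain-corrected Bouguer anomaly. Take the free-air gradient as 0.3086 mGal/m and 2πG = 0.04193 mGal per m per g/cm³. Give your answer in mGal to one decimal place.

Free-air correction = 0.3086 × 3235.8 = 998.57 mGal
Free-air anomaly = 979405.14 − 979811.45 + (998.57) = 592.26 mGal
Bouguer slab correction = 0.04193 × 2.77 × 3235.8 = 375.83 mGal
Simple Bouguer anomaly = 592.26 − (375.83) = 216.43 mGal
Complete Bouguer anomaly = 216.43 + 1.77 = 218.20 mGal

218.2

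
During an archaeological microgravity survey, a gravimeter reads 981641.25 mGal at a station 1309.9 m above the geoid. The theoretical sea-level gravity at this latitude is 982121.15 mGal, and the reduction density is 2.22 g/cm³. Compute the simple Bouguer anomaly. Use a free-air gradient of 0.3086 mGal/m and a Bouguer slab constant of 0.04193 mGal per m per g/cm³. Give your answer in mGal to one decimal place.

Free-air correction = 0.3086 × 1309.9 = 404.24 mGal
Free-air anomaly = 981641.25 − 982121.15 + (404.24) = -75.66 mGal
Bouguer slab correction = 0.04193 × 2.22 × 1309.9 = 121.93 mGal
Simple Bouguer anomaly = -75.66 − (121.93) = -197.59 mGal

-197.6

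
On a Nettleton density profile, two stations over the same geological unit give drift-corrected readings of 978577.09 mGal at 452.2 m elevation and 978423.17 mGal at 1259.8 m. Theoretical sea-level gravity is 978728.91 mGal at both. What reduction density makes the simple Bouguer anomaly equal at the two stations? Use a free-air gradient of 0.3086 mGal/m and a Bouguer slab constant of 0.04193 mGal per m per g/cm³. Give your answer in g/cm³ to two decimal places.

Δg_obs = 978423.17 − 978577.09 = -153.92 mGal over Δh = 1259.8 − 452.2 = 807.6 m
Equal Bouguer anomalies ⇒ Δg_obs + (0.3086 − 0.04193ρ)·Δh = 0
0.3086 − 0.04193ρ = −Δg_obs/Δh = 0.19059
ρ = (0.3086 − 0.19059) / 0.04193 = 2.81 g/cm³

2.81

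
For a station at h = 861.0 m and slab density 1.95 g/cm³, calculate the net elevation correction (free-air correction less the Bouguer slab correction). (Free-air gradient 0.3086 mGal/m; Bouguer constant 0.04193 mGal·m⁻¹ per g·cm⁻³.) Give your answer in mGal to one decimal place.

Combined gradient = 0.3086 − 0.04193 × 1.95 = 0.2268365 mGal/m
Combined elevation correction = 0.2268365 × 861.0 = 195.3 mGal

195.3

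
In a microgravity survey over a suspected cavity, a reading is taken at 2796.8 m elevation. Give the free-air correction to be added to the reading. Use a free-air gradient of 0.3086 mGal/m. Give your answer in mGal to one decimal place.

863.1

Free-air correction = 0.3086 × 2796.8 = 863.1 mGal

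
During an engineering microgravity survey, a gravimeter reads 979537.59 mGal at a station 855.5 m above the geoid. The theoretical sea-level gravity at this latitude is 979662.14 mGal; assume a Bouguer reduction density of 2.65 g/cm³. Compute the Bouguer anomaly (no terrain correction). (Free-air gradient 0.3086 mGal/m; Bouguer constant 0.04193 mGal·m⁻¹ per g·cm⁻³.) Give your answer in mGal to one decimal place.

Free-air correction = 0.3086 × 855.5 = 264.01 mGal
Free-air anomaly = 979537.59 − 979662.14 + (264.01) = 139.46 mGal
Bouguer slab correction = 0.04193 × 2.65 × 855.5 = 95.06 mGal
Simple Bouguer anomaly = 139.46 − (95.06) = 44.40 mGal

44.4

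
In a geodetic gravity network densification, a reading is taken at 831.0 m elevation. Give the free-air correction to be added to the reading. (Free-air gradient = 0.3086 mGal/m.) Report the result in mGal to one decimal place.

256.4

Free-air correction = 0.3086 × 831.0 = 256.4 mGal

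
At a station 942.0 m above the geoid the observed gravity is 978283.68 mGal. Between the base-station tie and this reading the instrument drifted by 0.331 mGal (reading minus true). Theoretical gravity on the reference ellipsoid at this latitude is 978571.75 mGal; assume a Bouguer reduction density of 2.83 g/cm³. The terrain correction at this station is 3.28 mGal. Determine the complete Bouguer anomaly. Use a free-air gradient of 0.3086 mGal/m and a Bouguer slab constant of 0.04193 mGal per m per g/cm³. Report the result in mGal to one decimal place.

-106.2

Drift-corrected reading = 978283.68 − (0.331) = 978283.349 mGal
Free-air correction = 0.3086 × 942.0 = 290.70 mGal
Free-air anomaly = 978283.349 − 978571.75 + (290.70) = 2.299 mGal
Bouguer slab correction = 0.04193 × 2.83 × 942.0 = 111.78 mGal
Simple Bouguer anomaly = 2.299 − (111.78) = -109.481 mGal
Complete Bouguer anomaly = -109.481 + 3.28 = -106.201 mGal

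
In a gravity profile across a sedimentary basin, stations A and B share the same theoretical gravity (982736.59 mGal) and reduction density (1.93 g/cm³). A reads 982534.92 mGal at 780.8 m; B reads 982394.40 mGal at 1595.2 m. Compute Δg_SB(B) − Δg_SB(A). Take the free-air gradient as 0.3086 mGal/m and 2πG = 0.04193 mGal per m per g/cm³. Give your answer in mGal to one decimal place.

44.9

Δg_SB(A) = 982534.92 − 982736.59 + 0.3086×780.8 − 0.04193×1.93×780.8 = -23.90 mGal
Δg_SB(B) = 982394.40 − 982736.59 + 0.3086×1595.2 − 0.04193×1.93×1595.2 = 21.00 mGal
Difference = 21.00 − (-23.90) = 44.90 mGal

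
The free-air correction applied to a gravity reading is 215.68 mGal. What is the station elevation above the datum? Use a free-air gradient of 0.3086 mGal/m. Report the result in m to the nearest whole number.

h = 215.68 / 0.3086 = 698.90 m

699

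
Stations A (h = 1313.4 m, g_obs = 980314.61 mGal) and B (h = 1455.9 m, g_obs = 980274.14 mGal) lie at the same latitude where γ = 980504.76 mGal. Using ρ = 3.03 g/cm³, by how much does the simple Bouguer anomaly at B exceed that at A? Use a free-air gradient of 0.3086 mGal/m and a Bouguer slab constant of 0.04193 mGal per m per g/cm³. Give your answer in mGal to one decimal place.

Δg_SB(A) = 980314.61 − 980504.76 + 0.3086×1313.4 − 0.04193×3.03×1313.4 = 48.30 mGal
Δg_SB(B) = 980274.14 − 980504.76 + 0.3086×1455.9 − 0.04193×3.03×1455.9 = 33.70 mGal
Difference = 33.70 − (48.30) = -14.60 mGal

-14.6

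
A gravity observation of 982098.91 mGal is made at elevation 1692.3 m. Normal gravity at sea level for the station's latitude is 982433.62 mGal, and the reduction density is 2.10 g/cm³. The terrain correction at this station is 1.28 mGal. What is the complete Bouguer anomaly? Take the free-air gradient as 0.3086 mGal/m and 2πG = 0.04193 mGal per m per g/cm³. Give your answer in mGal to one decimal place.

39.8

Free-air correction = 0.3086 × 1692.3 = 522.24 mGal
Free-air anomaly = 982098.91 − 982433.62 + (522.24) = 187.53 mGal
Bouguer slab correction = 0.04193 × 2.10 × 1692.3 = 149.01 mGal
Simple Bouguer anomaly = 187.53 − (149.01) = 38.52 mGal
Complete Bouguer anomaly = 38.52 + 1.28 = 39.80 mGal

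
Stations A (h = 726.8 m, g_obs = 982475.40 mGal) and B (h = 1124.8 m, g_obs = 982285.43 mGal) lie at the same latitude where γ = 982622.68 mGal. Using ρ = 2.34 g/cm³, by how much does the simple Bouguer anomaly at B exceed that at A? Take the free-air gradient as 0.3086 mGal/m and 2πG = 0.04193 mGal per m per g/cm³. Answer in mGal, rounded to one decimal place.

-106.2

Δg_SB(A) = 982475.40 − 982622.68 + 0.3086×726.8 − 0.04193×2.34×726.8 = 5.70 mGal
Δg_SB(B) = 982285.43 − 982622.68 + 0.3086×1124.8 − 0.04193×2.34×1124.8 = -100.50 mGal
Difference = -100.50 − (5.70) = -106.20 mGal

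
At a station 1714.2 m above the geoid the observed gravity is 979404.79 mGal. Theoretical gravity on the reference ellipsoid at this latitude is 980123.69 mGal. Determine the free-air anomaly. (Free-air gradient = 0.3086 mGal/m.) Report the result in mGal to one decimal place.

Free-air correction = 0.3086 × 1714.2 = 529.00 mGal
Free-air anomaly = 979404.79 − 980123.69 + (529.00) = -189.90 mGal

-189.9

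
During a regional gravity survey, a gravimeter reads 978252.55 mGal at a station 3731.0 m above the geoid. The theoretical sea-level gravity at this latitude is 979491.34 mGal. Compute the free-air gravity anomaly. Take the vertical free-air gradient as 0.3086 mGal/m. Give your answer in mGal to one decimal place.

-87.4

Free-air correction = 0.3086 × 3731.0 = 1151.39 mGal
Free-air anomaly = 978252.55 − 979491.34 + (1151.39) = -87.40 mGal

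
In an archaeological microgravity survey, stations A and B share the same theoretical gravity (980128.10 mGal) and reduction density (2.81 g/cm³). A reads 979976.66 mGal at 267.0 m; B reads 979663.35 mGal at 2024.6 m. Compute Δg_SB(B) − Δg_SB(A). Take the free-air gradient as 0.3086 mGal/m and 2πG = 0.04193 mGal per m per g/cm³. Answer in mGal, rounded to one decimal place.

Δg_SB(A) = 979976.66 − 980128.10 + 0.3086×267.0 − 0.04193×2.81×267.0 = -100.50 mGal
Δg_SB(B) = 979663.35 − 980128.10 + 0.3086×2024.6 − 0.04193×2.81×2024.6 = -78.50 mGal
Difference = -78.50 − (-100.50) = 22.00 mGal

22.0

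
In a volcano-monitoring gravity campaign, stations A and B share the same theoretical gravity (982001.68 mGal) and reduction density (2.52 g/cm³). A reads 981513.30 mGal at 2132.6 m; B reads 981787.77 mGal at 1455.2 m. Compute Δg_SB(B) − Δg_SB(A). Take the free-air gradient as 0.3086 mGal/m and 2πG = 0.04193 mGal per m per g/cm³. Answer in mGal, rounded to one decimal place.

Δg_SB(A) = 981513.30 − 982001.68 + 0.3086×2132.6 − 0.04193×2.52×2132.6 = -55.60 mGal
Δg_SB(B) = 981787.77 − 982001.68 + 0.3086×1455.2 − 0.04193×2.52×1455.2 = 81.40 mGal
Difference = 81.40 − (-55.60) = 137.00 mGal

137.0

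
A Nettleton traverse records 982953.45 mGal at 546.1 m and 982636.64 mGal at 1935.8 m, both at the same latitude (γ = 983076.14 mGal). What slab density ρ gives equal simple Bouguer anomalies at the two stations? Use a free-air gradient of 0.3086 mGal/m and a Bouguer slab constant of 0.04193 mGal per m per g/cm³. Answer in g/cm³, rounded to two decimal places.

1.92

Δg_obs = 982636.64 − 982953.45 = -316.81 mGal over Δh = 1935.8 − 546.1 = 1389.7 m
Equal Bouguer anomalies ⇒ Δg_obs + (0.3086 − 0.04193ρ)·Δh = 0
0.3086 − 0.04193ρ = −Δg_obs/Δh = 0.22797
ρ = (0.3086 − 0.22797) / 0.04193 = 1.92 g/cm³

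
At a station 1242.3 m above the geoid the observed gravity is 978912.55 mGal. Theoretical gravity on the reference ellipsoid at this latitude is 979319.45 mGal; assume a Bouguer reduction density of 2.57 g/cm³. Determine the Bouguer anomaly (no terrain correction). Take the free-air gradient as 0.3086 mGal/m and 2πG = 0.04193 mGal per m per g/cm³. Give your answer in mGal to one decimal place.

-157.4

Free-air correction = 0.3086 × 1242.3 = 383.37 mGal
Free-air anomaly = 978912.55 − 979319.45 + (383.37) = -23.53 mGal
Bouguer slab correction = 0.04193 × 2.57 × 1242.3 = 133.87 mGal
Simple Bouguer anomaly = -23.53 − (133.87) = -157.40 mGal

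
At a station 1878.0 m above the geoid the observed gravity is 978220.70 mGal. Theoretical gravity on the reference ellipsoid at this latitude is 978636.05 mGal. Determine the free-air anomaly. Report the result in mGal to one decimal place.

164.2

Free-air correction = 0.3086 × 1878.0 = 579.55 mGal
Free-air anomaly = 978220.70 − 978636.05 + (579.55) = 164.20 mGal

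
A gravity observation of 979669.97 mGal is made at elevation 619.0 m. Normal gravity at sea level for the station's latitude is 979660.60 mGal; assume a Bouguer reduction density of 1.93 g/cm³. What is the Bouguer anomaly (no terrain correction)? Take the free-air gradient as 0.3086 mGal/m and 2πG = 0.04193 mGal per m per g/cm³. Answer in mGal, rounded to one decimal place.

150.3

Free-air correction = 0.3086 × 619.0 = 191.02 mGal
Free-air anomaly = 979669.97 − 979660.60 + (191.02) = 200.39 mGal
Bouguer slab correction = 0.04193 × 1.93 × 619.0 = 50.09 mGal
Simple Bouguer anomaly = 200.39 − (50.09) = 150.30 mGal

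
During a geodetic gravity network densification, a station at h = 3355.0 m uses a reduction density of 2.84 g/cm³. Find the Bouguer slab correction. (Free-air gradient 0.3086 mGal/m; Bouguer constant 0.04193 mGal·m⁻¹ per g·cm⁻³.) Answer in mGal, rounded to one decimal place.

399.5

Bouguer slab correction = 0.04193 × 2.84 × 3355.0 = 399.5 mGal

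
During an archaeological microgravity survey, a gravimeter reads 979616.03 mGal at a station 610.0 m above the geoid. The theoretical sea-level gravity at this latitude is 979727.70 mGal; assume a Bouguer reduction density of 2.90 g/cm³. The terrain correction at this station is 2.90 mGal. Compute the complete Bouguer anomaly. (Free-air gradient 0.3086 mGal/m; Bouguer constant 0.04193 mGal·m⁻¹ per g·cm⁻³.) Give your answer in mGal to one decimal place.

5.3

Free-air correction = 0.3086 × 610.0 = 188.25 mGal
Free-air anomaly = 979616.03 − 979727.70 + (188.25) = 76.58 mGal
Bouguer slab correction = 0.04193 × 2.90 × 610.0 = 74.17 mGal
Simple Bouguer anomaly = 76.58 − (74.17) = 2.41 mGal
Complete Bouguer anomaly = 2.41 + 2.90 = 5.31 mGal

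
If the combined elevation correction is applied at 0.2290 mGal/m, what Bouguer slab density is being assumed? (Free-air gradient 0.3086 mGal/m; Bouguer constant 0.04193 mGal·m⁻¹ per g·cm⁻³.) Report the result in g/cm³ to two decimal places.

0.2290 = 0.3086 − 0.04193 × ρ
ρ = (0.3086 − 0.2290) / 0.04193 = 1.90 g/cm³

1.90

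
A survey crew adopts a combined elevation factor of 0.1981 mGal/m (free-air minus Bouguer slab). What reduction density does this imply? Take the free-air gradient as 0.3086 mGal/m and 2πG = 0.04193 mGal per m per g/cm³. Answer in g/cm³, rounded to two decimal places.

2.64

0.1981 = 0.3086 − 0.04193 × ρ
ρ = (0.3086 − 0.1981) / 0.04193 = 2.64 g/cm³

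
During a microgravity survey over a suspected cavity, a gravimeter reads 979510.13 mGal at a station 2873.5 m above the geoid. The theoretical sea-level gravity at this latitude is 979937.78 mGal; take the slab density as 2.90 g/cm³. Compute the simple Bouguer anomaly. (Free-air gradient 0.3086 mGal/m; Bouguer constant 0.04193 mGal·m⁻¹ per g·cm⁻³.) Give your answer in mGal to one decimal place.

Free-air correction = 0.3086 × 2873.5 = 886.76 mGal
Free-air anomaly = 979510.13 − 979937.78 + (886.76) = 459.11 mGal
Bouguer slab correction = 0.04193 × 2.90 × 2873.5 = 349.41 mGal
Simple Bouguer anomaly = 459.11 − (349.41) = 109.70 mGal

109.7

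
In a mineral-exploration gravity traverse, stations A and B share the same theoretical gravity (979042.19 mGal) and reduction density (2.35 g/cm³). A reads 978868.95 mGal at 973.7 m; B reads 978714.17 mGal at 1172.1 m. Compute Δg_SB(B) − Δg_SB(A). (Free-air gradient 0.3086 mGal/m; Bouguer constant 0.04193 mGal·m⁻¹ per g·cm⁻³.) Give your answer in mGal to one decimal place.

Δg_SB(A) = 978868.95 − 979042.19 + 0.3086×973.7 − 0.04193×2.35×973.7 = 31.30 mGal
Δg_SB(B) = 978714.17 − 979042.19 + 0.3086×1172.1 − 0.04193×2.35×1172.1 = -81.80 mGal
Difference = -81.80 − (31.30) = -113.10 mGal

-113.1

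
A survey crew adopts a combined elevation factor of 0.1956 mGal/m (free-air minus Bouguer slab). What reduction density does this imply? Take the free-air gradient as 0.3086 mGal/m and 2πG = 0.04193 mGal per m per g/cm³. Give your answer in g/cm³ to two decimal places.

0.1956 = 0.3086 − 0.04193 × ρ
ρ = (0.3086 − 0.1956) / 0.04193 = 2.69 g/cm³

2.69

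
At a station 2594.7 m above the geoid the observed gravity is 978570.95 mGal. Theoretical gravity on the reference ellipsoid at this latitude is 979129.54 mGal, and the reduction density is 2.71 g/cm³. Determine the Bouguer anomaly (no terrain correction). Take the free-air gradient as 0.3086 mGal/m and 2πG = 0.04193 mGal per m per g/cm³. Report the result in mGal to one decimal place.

Free-air correction = 0.3086 × 2594.7 = 800.72 mGal
Free-air anomaly = 978570.95 − 979129.54 + (800.72) = 242.13 mGal
Bouguer slab correction = 0.04193 × 2.71 × 2594.7 = 294.84 mGal
Simple Bouguer anomaly = 242.13 − (294.84) = -52.71 mGal

-52.7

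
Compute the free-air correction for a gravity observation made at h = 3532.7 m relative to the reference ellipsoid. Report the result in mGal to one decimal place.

Free-air correction = 0.3086 × 3532.7 = 1090.2 mGal

1090.2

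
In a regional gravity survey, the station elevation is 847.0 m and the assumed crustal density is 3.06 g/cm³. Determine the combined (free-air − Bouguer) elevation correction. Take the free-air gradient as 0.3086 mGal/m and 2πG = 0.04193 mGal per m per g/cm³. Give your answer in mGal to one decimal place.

Combined gradient = 0.3086 − 0.04193 × 3.06 = 0.1802942 mGal/m
Combined elevation correction = 0.1802942 × 847.0 = 152.7 mGal

152.7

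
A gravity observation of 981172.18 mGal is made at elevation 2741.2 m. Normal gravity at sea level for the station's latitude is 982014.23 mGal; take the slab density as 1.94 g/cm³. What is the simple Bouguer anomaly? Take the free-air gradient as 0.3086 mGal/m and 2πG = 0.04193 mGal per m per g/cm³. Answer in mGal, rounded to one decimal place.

Free-air correction = 0.3086 × 2741.2 = 845.93 mGal
Free-air anomaly = 981172.18 − 982014.23 + (845.93) = 3.88 mGal
Bouguer slab correction = 0.04193 × 1.94 × 2741.2 = 222.98 mGal
Simple Bouguer anomaly = 3.88 − (222.98) = -219.10 mGal

-219.1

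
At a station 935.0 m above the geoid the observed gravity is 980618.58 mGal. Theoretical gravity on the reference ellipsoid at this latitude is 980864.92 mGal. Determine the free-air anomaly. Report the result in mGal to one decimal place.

42.2

Free-air correction = 0.3086 × 935.0 = 288.54 mGal
Free-air anomaly = 980618.58 − 980864.92 + (288.54) = 42.20 mGal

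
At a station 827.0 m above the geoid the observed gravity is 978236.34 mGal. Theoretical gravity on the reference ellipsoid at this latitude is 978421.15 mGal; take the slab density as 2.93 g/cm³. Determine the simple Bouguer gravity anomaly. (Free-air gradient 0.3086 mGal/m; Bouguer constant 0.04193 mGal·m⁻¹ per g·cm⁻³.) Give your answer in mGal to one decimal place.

-31.2

Free-air correction = 0.3086 × 827.0 = 255.21 mGal
Free-air anomaly = 978236.34 − 978421.15 + (255.21) = 70.40 mGal
Bouguer slab correction = 0.04193 × 2.93 × 827.0 = 101.60 mGal
Simple Bouguer anomaly = 70.40 − (101.60) = -31.20 mGal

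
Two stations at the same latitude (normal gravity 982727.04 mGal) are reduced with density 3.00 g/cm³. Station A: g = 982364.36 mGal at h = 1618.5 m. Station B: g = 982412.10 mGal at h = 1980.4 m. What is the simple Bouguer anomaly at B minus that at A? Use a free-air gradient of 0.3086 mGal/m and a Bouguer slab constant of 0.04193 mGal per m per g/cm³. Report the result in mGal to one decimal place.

113.9

Δg_SB(A) = 982364.36 − 982727.04 + 0.3086×1618.5 − 0.04193×3.00×1618.5 = -66.80 mGal
Δg_SB(B) = 982412.10 − 982727.04 + 0.3086×1980.4 − 0.04193×3.00×1980.4 = 47.10 mGal
Difference = 47.10 − (-66.80) = 113.90 mGal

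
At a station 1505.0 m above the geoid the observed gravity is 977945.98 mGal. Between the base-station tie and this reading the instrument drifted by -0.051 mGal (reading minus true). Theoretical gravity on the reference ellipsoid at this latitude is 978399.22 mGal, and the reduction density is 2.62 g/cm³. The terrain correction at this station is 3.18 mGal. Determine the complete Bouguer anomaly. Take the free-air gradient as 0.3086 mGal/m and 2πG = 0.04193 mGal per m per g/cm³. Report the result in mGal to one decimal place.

-150.9

Drift-corrected reading = 977945.98 − (-0.051) = 977946.031 mGal
Free-air correction = 0.3086 × 1505.0 = 464.44 mGal
Free-air anomaly = 977946.031 − 978399.22 + (464.44) = 11.251 mGal
Bouguer slab correction = 0.04193 × 2.62 × 1505.0 = 165.33 mGal
Simple Bouguer anomaly = 11.251 − (165.33) = -154.079 mGal
Complete Bouguer anomaly = -154.079 + 3.18 = -150.899 mGal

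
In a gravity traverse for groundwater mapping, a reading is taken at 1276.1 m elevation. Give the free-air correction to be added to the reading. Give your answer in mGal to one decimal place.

393.8

Free-air correction = 0.3086 × 1276.1 = 393.8 mGal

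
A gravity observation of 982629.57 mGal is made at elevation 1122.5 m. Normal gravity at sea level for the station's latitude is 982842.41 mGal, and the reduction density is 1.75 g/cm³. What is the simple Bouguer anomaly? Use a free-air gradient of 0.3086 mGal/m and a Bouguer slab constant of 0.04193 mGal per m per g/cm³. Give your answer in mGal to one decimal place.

Free-air correction = 0.3086 × 1122.5 = 346.40 mGal
Free-air anomaly = 982629.57 − 982842.41 + (346.40) = 133.56 mGal
Bouguer slab correction = 0.04193 × 1.75 × 1122.5 = 82.37 mGal
Simple Bouguer anomaly = 133.56 − (82.37) = 51.19 mGal

51.2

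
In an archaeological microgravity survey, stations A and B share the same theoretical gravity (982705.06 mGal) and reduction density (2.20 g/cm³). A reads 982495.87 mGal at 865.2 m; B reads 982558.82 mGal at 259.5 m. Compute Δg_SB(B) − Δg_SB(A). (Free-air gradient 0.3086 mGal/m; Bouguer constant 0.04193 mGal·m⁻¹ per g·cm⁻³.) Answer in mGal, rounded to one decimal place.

Δg_SB(A) = 982495.87 − 982705.06 + 0.3086×865.2 − 0.04193×2.20×865.2 = -22.00 mGal
Δg_SB(B) = 982558.82 − 982705.06 + 0.3086×259.5 − 0.04193×2.20×259.5 = -90.10 mGal
Difference = -90.10 − (-22.00) = -68.10 mGal

-68.1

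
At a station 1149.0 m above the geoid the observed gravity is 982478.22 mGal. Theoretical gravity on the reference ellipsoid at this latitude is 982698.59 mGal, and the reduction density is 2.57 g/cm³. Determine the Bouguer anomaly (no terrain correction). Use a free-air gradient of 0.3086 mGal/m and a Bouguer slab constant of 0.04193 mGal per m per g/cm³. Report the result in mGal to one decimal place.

Free-air correction = 0.3086 × 1149.0 = 354.58 mGal
Free-air anomaly = 982478.22 − 982698.59 + (354.58) = 134.21 mGal
Bouguer slab correction = 0.04193 × 2.57 × 1149.0 = 123.82 mGal
Simple Bouguer anomaly = 134.21 − (123.82) = 10.39 mGal

10.4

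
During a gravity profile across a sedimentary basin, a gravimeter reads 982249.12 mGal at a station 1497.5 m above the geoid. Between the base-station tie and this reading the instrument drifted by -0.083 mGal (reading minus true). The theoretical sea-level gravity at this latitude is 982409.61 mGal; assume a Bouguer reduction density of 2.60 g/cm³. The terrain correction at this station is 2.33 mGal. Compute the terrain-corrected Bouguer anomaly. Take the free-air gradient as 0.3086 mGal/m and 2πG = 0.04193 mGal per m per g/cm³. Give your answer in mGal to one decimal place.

140.8

Drift-corrected reading = 982249.12 − (-0.083) = 982249.203 mGal
Free-air correction = 0.3086 × 1497.5 = 462.13 mGal
Free-air anomaly = 982249.203 − 982409.61 + (462.13) = 301.723 mGal
Bouguer slab correction = 0.04193 × 2.60 × 1497.5 = 163.25 mGal
Simple Bouguer anomaly = 301.723 − (163.25) = 138.473 mGal
Complete Bouguer anomaly = 138.473 + 2.33 = 140.803 mGal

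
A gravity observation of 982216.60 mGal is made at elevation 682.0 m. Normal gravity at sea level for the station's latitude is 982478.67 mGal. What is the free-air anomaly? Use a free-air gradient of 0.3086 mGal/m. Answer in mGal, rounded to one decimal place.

Free-air correction = 0.3086 × 682.0 = 210.47 mGal
Free-air anomaly = 982216.60 − 982478.67 + (210.47) = -51.60 mGal

-51.6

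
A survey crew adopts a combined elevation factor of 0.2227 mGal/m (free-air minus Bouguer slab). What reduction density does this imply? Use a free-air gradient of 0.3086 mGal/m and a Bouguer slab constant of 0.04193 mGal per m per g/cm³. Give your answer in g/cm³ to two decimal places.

0.2227 = 0.3086 − 0.04193 × ρ
ρ = (0.3086 − 0.2227) / 0.04193 = 2.05 g/cm³

2.05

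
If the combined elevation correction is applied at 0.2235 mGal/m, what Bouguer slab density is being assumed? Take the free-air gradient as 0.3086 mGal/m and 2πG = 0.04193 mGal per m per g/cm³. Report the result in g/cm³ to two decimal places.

2.03

0.2235 = 0.3086 − 0.04193 × ρ
ρ = (0.3086 − 0.2235) / 0.04193 = 2.03 g/cm³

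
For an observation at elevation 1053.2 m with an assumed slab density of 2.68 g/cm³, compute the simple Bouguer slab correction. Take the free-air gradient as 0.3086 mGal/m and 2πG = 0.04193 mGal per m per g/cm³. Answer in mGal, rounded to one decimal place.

Bouguer slab correction = 0.04193 × 2.68 × 1053.2 = 118.4 mGal

118.4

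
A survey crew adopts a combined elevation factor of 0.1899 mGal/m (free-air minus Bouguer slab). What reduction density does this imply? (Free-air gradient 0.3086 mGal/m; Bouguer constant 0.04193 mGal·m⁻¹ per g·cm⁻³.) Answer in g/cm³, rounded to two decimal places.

0.1899 = 0.3086 − 0.04193 × ρ
ρ = (0.3086 − 0.1899) / 0.04193 = 2.83 g/cm³

2.83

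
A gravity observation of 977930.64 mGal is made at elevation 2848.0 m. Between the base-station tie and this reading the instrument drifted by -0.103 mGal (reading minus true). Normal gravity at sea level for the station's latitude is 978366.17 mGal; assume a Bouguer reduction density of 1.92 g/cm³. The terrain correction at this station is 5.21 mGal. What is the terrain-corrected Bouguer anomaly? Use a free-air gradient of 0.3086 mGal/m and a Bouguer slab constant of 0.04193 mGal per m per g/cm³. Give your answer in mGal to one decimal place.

219.4

Drift-corrected reading = 977930.64 − (-0.103) = 977930.743 mGal
Free-air correction = 0.3086 × 2848.0 = 878.89 mGal
Free-air anomaly = 977930.743 − 978366.17 + (878.89) = 443.463 mGal
Bouguer slab correction = 0.04193 × 1.92 × 2848.0 = 229.28 mGal
Simple Bouguer anomaly = 443.463 − (229.28) = 214.183 mGal
Complete Bouguer anomaly = 214.183 + 5.21 = 219.393 mGal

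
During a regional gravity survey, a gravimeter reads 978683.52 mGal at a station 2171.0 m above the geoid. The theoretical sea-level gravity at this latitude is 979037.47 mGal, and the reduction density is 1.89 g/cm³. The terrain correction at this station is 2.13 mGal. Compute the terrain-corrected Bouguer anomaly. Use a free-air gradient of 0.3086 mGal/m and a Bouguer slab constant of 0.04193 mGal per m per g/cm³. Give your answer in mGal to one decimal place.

146.1

Free-air correction = 0.3086 × 2171.0 = 669.97 mGal
Free-air anomaly = 978683.52 − 979037.47 + (669.97) = 316.02 mGal
Bouguer slab correction = 0.04193 × 1.89 × 2171.0 = 172.05 mGal
Simple Bouguer anomaly = 316.02 − (172.05) = 143.97 mGal
Complete Bouguer anomaly = 143.97 + 2.13 = 146.10 mGal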